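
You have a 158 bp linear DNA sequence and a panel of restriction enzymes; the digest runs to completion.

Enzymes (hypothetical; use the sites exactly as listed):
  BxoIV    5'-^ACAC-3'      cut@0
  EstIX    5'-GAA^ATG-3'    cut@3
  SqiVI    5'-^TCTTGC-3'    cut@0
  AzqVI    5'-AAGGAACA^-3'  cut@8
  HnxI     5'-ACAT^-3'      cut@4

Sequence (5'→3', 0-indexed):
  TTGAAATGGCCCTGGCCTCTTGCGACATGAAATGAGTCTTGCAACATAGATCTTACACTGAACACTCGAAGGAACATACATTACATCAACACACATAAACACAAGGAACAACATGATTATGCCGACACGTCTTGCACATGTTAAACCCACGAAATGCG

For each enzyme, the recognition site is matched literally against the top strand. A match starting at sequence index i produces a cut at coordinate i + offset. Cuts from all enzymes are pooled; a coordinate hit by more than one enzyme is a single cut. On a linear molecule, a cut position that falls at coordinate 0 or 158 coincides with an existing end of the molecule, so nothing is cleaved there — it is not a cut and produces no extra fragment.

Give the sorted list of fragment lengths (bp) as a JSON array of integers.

[1,2,2,2,3,4,4,5,5,5,5,5,6,7,7,10,10,11,11,12,12,14,15]

Site scan:
  BxoIV ACAC/0: at [54, 61, 88, 90, 98, 124] ⇒ [54, 61, 88, 90, 98, 124]
  EstIX GAAATG/3: at [2, 28, 150] ⇒ [5, 31, 153]
  SqiVI TCTTGC/0: at [17, 36, 129] ⇒ [17, 36, 129]
  AzqVI AAGGAACA/8: at [68, 102] ⇒ [76, 110]
  HnxI ACAT/4: at [24, 43, 73, 77, 82, 92, 110, 135] ⇒ [28, 47, 77, 81, 86, 96, 114, 139]

All cut coordinates (distinct, sorted): [5, 17, 28, 31, 36, 47, 54, 61, 76, 77, 81, 86, 88, 90, 96, 98, 110, 114, 124, 129, 139, 153]

Fragments:
  [0,5): 5 bp
  [5,17): 12 bp
  [17,28): 11 bp
  [28,31): 3 bp
  [31,36): 5 bp
  [36,47): 11 bp
  [47,54): 7 bp
  [54,61): 7 bp
  [61,76): 15 bp
  [76,77): 1 bp
  [77,81): 4 bp
  [81,86): 5 bp
  [86,88): 2 bp
  [88,90): 2 bp
  [90,96): 6 bp
  [96,98): 2 bp
  [98,110): 12 bp
  [110,114): 4 bp
  [114,124): 10 bp
  [124,129): 5 bp
  [129,139): 10 bp
  [139,153): 14 bp
  [153,158): 5 bp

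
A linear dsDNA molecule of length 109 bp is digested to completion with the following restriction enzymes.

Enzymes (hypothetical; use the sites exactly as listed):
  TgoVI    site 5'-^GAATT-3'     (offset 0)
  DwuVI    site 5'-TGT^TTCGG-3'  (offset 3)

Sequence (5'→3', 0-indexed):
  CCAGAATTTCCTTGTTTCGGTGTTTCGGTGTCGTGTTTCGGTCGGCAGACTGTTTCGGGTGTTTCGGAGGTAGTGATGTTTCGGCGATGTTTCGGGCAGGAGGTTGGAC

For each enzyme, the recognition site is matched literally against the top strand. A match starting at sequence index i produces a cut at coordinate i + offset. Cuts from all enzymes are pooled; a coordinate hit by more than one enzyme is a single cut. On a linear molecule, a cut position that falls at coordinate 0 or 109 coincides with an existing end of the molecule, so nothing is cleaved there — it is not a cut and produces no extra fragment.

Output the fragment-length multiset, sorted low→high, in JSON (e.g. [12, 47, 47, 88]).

[3,8,9,11,12,13,17,17,19]

Per-enzyme occurrences:
  TgoVI GAATT/0: at [3] ⇒ [3]
  DwuVI TGTTTCGG/3: at [12, 20, 33, 50, 59, 76, 87] ⇒ [15, 23, 36, 53, 62, 79, 90]

All cut coordinates (distinct, sorted): [3, 15, 23, 36, 53, 62, 79, 90]

Fragment lengths:
  [0,3): 3 bp
  [3,15): 12 bp
  [15,23): 8 bp
  [23,36): 13 bp
  [36,53): 17 bp
  [53,62): 9 bp
  [62,79): 17 bp
  [79,90): 11 bp
  [90,109): 19 bp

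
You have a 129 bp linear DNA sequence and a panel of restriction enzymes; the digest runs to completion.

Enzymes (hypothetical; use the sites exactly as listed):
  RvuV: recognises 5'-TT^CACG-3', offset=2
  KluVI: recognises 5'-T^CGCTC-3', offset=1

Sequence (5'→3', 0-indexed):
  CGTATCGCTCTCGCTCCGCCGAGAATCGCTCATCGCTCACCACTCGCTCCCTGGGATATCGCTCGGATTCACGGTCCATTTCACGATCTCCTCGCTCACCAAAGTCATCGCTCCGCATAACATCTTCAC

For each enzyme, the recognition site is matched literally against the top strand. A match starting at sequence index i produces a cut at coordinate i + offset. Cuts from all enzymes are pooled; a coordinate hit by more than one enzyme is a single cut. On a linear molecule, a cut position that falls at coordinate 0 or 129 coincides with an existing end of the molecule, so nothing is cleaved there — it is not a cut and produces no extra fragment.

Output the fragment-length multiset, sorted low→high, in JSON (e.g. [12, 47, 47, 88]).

[5,6,7,10,11,11,12,15,15,16,21]

Site scan:
  RvuV (TTCACG, off=2): starts [67, 79] → cuts [69, 81]
  KluVI (TCGCTC, off=1): starts [4, 10, 25, 32, 43, 58, 91, 107] → cuts [5, 11, 26, 33, 44, 59, 92, 108]

All cut coordinates (distinct, sorted): [5, 11, 26, 33, 44, 59, 69, 81, 92, 108]

Fragments:
  [0,5): 5 bp
  [5,11): 6 bp
  [11,26): 15 bp
  [26,33): 7 bp
  [33,44): 11 bp
  [44,59): 15 bp
  [59,69): 10 bp
  [69,81): 12 bp
  [81,92): 11 bp
  [92,108): 16 bp
  [108,129): 21 bp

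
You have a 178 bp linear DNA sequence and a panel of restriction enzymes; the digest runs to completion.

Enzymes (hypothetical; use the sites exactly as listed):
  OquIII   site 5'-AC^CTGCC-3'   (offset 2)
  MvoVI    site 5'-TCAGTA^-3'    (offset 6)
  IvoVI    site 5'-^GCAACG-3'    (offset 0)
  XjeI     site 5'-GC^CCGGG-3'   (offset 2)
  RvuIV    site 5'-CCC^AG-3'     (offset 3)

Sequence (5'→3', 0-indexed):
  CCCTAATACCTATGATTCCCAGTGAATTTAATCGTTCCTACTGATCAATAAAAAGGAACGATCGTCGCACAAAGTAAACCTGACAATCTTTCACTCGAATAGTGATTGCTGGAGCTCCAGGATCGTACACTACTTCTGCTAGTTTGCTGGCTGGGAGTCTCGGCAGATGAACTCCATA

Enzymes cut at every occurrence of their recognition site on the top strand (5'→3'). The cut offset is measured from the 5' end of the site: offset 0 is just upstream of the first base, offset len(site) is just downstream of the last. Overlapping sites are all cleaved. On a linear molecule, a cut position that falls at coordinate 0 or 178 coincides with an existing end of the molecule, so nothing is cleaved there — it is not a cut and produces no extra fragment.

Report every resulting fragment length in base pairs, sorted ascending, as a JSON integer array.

Scan for sites:
  OquIII (ACCTGCC, off=2): no sites
  MvoVI (TCAGTA, off=6): no sites
  IvoVI (GCAACG, off=0): no sites
  XjeI (GCCCGGG, off=2): no sites
  RvuIV (CCCAG, off=3): starts [17] → cuts [20]

Pooled cuts: [20]

Fragments:
  [0,20): 20 bp
  [20,178): 158 bp

[20,158]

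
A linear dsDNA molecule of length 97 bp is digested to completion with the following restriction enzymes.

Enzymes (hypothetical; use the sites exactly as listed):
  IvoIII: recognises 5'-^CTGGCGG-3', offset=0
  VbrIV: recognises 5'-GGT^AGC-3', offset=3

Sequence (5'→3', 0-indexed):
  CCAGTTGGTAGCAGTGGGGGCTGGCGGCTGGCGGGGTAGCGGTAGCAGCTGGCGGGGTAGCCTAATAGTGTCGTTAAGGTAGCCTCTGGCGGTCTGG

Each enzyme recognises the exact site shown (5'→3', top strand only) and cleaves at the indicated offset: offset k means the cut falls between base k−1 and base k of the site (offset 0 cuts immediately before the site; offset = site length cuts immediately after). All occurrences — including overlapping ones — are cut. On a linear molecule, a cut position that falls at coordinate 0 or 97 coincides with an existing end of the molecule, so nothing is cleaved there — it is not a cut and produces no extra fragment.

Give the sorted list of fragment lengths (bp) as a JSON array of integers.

Site scan:
  IvoIII (CTGGCGG, off=0): starts [20, 27, 48, 85] → cuts [20, 27, 48, 85]
  VbrIV (GGTAGC, off=3): starts [6, 34, 40, 55, 77] → cuts [9, 37, 43, 58, 80]

Pooled cuts: [9, 20, 27, 37, 43, 48, 58, 80, 85]

Fragment lengths:
  [0,9): 9 bp
  [9,20): 11 bp
  [20,27): 7 bp
  [27,37): 10 bp
  [37,43): 6 bp
  [43,48): 5 bp
  [48,58): 10 bp
  [58,80): 22 bp
  [80,85): 5 bp
  [85,97): 12 bp

[5,5,6,7,9,10,10,11,12,22]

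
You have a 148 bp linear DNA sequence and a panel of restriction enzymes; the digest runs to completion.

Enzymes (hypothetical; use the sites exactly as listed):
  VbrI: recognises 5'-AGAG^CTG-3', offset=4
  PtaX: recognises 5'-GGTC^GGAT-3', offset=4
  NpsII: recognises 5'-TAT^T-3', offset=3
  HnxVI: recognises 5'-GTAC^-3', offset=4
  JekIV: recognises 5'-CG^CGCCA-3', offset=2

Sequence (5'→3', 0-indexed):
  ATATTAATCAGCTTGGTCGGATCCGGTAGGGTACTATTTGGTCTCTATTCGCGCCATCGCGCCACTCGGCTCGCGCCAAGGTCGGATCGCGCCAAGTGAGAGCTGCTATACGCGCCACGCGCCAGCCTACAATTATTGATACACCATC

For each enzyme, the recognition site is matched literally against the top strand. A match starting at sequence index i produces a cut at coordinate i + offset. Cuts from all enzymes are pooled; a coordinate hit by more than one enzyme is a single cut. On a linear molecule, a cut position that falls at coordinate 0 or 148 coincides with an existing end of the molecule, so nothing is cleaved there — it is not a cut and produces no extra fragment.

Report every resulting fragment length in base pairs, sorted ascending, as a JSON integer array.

[3,3,4,6,7,8,10,10,11,12,13,14,14,16,17]

Scan for sites:
  VbrI AGAGCTG/4: at [98] ⇒ [102]
  PtaX GGTCGGAT/4: at [14, 79] ⇒ [18, 83]
  NpsII TATT/3: at [1, 34, 45, 133] ⇒ [4, 37, 48, 136]
  HnxVI GTAC/4: at [30] ⇒ [34]
  JekIV CGCGCCA/2: at [49, 57, 71, 87, 110, 117] ⇒ [51, 59, 73, 89, 112, 119]

Pooled cuts: [4, 18, 34, 37, 48, 51, 59, 73, 83, 89, 102, 112, 119, 136]

Fragments:
  [0,4): 4 bp
  [4,18): 14 bp
  [18,34): 16 bp
  [34,37): 3 bp
  [37,48): 11 bp
  [48,51): 3 bp
  [51,59): 8 bp
  [59,73): 14 bp
  [73,83): 10 bp
  [83,89): 6 bp
  [89,102): 13 bp
  [102,112): 10 bp
  [112,119): 7 bp
  [119,136): 17 bp
  [136,148): 12 bp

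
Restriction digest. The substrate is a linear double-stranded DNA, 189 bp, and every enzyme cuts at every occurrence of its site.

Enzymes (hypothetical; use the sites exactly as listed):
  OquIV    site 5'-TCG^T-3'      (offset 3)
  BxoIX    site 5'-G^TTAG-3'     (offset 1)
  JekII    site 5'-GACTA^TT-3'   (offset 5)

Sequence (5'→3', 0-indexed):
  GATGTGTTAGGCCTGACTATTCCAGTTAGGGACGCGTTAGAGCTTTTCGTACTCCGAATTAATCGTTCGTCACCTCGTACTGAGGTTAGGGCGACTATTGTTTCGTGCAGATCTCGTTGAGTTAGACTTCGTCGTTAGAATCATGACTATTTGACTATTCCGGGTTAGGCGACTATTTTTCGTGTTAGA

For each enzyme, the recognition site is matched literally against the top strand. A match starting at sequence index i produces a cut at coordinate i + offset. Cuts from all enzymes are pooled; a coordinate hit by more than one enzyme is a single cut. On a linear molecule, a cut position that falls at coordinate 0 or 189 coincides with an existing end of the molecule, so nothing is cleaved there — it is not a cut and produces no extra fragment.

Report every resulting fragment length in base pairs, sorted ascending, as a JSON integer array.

Per-enzyme occurrences:
  OquIV (TCGT, off=3): starts [46, 62, 66, 74, 102, 113, 128, 131, 179] → cuts [49, 65, 69, 77, 105, 116, 131, 134, 182]
  BxoIX (GTTAG, off=1): starts [5, 24, 35, 84, 120, 133, 163, 183] → cuts [6, 25, 36, 85, 121, 134, 164, 184]
  JekII (GACTATT, off=5): starts [14, 92, 144, 152, 170] → cuts [19, 97, 149, 157, 175]

All cut coordinates (distinct, sorted): [6, 19, 25, 36, 49, 65, 69, 77, 85, 97, 105, 116, 121, 131, 134, 149, 157, 164, 175, 182, 184]

Fragments:
  [0,6): 6 bp
  [6,19): 13 bp
  [19,25): 6 bp
  [25,36): 11 bp
  [36,49): 13 bp
  [49,65): 16 bp
  [65,69): 4 bp
  [69,77): 8 bp
  [77,85): 8 bp
  [85,97): 12 bp
  [97,105): 8 bp
  [105,116): 11 bp
  [116,121): 5 bp
  [121,131): 10 bp
  [131,134): 3 bp
  [134,149): 15 bp
  [149,157): 8 bp
  [157,164): 7 bp
  [164,175): 11 bp
  [175,182): 7 bp
  [182,184): 2 bp
  [184,189): 5 bp

[2,3,4,5,5,6,6,7,7,8,8,8,8,10,11,11,11,12,13,13,15,16]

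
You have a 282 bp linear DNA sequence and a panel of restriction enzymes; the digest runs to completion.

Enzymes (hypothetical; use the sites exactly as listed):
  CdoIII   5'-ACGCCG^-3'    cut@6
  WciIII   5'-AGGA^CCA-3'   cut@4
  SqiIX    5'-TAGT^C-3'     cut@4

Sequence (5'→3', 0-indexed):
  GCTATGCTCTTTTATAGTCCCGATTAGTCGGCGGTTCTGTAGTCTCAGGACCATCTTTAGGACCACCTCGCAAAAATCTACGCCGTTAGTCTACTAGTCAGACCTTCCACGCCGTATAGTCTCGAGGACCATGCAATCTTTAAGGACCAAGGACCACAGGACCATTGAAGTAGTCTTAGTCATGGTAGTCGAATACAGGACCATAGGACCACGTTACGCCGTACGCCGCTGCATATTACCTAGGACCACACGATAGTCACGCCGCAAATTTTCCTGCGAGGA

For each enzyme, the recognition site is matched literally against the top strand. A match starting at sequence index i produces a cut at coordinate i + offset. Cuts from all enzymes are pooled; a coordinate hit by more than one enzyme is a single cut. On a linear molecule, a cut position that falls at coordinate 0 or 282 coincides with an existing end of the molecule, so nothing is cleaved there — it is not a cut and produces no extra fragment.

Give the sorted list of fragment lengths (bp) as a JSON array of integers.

[5,6,6,7,7,7,7,8,8,8,8,9,10,11,12,12,13,13,15,16,17,18,18,18,23]

Per-enzyme occurrences:
  CdoIII ACGCCG/6: at [79, 108, 215, 222, 258] ⇒ [85, 114, 221, 228, 264]
  WciIII AGGACCA/4: at [46, 58, 124, 142, 149, 157, 196, 204, 241] ⇒ [50, 62, 128, 146, 153, 161, 200, 208, 245]
  SqiIX TAGTC/4: at [14, 24, 39, 86, 94, 116, 170, 176, 185, 253] ⇒ [18, 28, 43, 90, 98, 120, 174, 180, 189, 257]

Pooled cuts: [18, 28, 43, 50, 62, 85, 90, 98, 114, 120, 128, 146, 153, 161, 174, 180, 189, 200, 208, 221, 228, 245, 257, 264]

Fragments:
  [0,18): 18 bp
  [18,28): 10 bp
  [28,43): 15 bp
  [43,50): 7 bp
  [50,62): 12 bp
  [62,85): 23 bp
  [85,90): 5 bp
  [90,98): 8 bp
  [98,114): 16 bp
  [114,120): 6 bp
  [120,128): 8 bp
  [128,146): 18 bp
  [146,153): 7 bp
  [153,161): 8 bp
  [161,174): 13 bp
  [174,180): 6 bp
  [180,189): 9 bp
  [189,200): 11 bp
  [200,208): 8 bp
  [208,221): 13 bp
  [221,228): 7 bp
  [228,245): 17 bp
  [245,257): 12 bp
  [257,264): 7 bp
  [264,282): 18 bp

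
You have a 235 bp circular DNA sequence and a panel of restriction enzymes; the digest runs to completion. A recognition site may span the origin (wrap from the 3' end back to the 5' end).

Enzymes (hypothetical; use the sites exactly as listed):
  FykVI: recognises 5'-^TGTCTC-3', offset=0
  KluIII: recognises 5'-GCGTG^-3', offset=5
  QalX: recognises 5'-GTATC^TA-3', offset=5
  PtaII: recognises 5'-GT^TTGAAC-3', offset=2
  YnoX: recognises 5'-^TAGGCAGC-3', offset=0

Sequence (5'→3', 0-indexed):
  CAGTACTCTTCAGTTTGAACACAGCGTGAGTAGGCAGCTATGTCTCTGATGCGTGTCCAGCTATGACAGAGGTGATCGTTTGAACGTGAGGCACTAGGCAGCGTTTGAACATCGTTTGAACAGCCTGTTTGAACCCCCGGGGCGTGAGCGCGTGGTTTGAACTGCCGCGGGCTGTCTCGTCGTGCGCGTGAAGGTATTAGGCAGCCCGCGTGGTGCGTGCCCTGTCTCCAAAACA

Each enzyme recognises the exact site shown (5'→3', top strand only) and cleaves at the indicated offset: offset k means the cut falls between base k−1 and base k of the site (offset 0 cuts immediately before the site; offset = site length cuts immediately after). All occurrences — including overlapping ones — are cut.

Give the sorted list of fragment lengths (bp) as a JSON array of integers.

[2,2,3,7,7,8,10,10,11,13,14,15,15,15,16,18,18,24,27]

Site scan:
  FykVI TGTCTC/0: at [40, 172, 222] ⇒ [40, 172, 222]
  KluIII GCGTG/5: at [23, 50, 141, 149, 185, 207, 214] ⇒ [28, 55, 146, 154, 190, 212, 219]
  QalX (GTATCTA, off=5): no sites
  PtaII GTTTGAAC/2: at [12, 77, 102, 113, 126, 154] ⇒ [14, 79, 104, 115, 128, 156]
  YnoX TAGGCAGC/0: at [30, 94, 197] ⇒ [30, 94, 197]

Pooled cuts: [14, 28, 30, 40, 55, 79, 94, 104, 115, 128, 146, 154, 156, 172, 190, 197, 212, 219, 222]

Fragment lengths:
  14→28: 14 bp
  28→30: 2 bp
  30→40: 10 bp
  40→55: 15 bp
  55→79: 24 bp
  79→94: 15 bp
  94→104: 10 bp
  104→115: 11 bp
  115→128: 13 bp
  128→146: 18 bp
  146→154: 8 bp
  154→156: 2 bp
  156→172: 16 bp
  172→190: 18 bp
  190→197: 7 bp
  197→212: 15 bp
  212→219: 7 bp
  219→222: 3 bp
  222→14 (wrap): 235-222+14 = 27 bp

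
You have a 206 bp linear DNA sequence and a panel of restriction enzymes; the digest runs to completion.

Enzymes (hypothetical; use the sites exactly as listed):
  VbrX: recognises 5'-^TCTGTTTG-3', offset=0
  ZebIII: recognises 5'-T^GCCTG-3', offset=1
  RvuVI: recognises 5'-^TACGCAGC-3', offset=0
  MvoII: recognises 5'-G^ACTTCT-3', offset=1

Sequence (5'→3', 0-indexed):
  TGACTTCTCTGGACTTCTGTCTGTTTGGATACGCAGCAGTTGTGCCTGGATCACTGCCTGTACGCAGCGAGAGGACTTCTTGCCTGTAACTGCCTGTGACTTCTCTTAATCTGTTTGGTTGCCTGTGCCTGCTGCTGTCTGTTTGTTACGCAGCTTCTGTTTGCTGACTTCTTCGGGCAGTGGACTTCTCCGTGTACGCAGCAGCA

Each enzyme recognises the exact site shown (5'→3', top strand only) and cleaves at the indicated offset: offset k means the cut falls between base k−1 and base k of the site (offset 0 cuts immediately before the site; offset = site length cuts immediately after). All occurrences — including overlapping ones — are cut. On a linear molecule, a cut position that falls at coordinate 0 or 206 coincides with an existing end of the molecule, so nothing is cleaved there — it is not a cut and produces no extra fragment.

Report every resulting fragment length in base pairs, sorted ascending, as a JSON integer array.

[2,5,6,7,7,7,9,9,10,10,10,11,11,11,11,11,12,12,14,14,17]

Scan for sites:
  VbrX (TCTGTTTG, off=0): starts [19, 109, 137, 155] → cuts [19, 109, 137, 155]
  ZebIII (TGCCTG, off=1): starts [42, 54, 80, 90, 119, 125] → cuts [43, 55, 81, 91, 120, 126]
  RvuVI (TACGCAGC, off=0): starts [29, 60, 146, 194] → cuts [29, 60, 146, 194]
  MvoII (GACTTCT, off=1): starts [1, 11, 73, 97, 165, 182] → cuts [2, 12, 74, 98, 166, 183]

Pooled cuts: [2, 12, 19, 29, 43, 55, 60, 74, 81, 91, 98, 109, 120, 126, 137, 146, 155, 166, 183, 194]

Fragments:
  [0,2): 2 bp
  [2,12): 10 bp
  [12,19): 7 bp
  [19,29): 10 bp
  [29,43): 14 bp
  [43,55): 12 bp
  [55,60): 5 bp
  [60,74): 14 bp
  [74,81): 7 bp
  [81,91): 10 bp
  [91,98): 7 bp
  [98,109): 11 bp
  [109,120): 11 bp
  [120,126): 6 bp
  [126,137): 11 bp
  [137,146): 9 bp
  [146,155): 9 bp
  [155,166): 11 bp
  [166,183): 17 bp
  [183,194): 11 bp
  [194,206): 12 bp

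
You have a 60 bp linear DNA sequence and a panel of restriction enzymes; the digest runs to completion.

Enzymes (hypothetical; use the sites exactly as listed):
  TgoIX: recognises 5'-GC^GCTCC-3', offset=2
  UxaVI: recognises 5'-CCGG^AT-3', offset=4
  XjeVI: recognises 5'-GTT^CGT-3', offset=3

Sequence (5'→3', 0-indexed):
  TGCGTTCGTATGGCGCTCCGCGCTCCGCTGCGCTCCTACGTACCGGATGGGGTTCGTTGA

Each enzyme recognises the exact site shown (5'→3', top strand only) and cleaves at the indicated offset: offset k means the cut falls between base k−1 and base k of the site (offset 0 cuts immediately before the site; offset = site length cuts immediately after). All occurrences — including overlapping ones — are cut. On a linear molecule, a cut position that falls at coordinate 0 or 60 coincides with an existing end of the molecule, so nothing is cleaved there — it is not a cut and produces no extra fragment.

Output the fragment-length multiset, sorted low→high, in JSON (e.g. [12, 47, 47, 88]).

[6,6,7,8,8,10,15]

Site scan:
  TgoIX (GCGCTCC, off=2): starts [12, 19, 29] → cuts [14, 21, 31]
  UxaVI (CCGGAT, off=4): starts [42] → cuts [46]
  XjeVI (GTTCGT, off=3): starts [3, 51] → cuts [6, 54]

Pooled cuts: [6, 14, 21, 31, 46, 54]

Fragment lengths:
  [0,6): 6 bp
  [6,14): 8 bp
  [14,21): 7 bp
  [21,31): 10 bp
  [31,46): 15 bp
  [46,54): 8 bp
  [54,60): 6 bp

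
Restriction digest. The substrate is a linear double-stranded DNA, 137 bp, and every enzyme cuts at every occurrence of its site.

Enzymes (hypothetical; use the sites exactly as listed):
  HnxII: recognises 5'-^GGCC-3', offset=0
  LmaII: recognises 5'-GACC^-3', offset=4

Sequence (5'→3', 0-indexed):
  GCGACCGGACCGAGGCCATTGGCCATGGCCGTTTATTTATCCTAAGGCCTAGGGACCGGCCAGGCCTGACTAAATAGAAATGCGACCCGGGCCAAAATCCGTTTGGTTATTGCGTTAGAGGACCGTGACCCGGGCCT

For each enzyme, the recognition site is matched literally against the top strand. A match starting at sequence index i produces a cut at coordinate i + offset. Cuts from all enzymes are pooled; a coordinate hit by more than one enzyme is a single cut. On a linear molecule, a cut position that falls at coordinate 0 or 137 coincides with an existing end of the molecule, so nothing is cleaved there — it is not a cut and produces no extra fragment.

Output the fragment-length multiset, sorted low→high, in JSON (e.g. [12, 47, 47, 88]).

Scan for sites:
  HnxII (GGCC, off=0): starts [13, 20, 26, 45, 57, 62, 89, 132] → cuts [13, 20, 26, 45, 57, 62, 89, 132]
  LmaII (GACC, off=4): starts [2, 7, 53, 83, 120, 126] → cuts [6, 11, 57, 87, 124, 130]

All cut coordinates (distinct, sorted): [6, 11, 13, 20, 26, 45, 57, 62, 87, 89, 124, 130, 132]

Fragment lengths:
  [0,6): 6 bp
  [6,11): 5 bp
  [11,13): 2 bp
  [13,20): 7 bp
  [20,26): 6 bp
  [26,45): 19 bp
  [45,57): 12 bp
  [57,62): 5 bp
  [62,87): 25 bp
  [87,89): 2 bp
  [89,124): 35 bp
  [124,130): 6 bp
  [130,132): 2 bp
  [132,137): 5 bp

[2,2,2,5,5,5,6,6,6,7,12,19,25,35]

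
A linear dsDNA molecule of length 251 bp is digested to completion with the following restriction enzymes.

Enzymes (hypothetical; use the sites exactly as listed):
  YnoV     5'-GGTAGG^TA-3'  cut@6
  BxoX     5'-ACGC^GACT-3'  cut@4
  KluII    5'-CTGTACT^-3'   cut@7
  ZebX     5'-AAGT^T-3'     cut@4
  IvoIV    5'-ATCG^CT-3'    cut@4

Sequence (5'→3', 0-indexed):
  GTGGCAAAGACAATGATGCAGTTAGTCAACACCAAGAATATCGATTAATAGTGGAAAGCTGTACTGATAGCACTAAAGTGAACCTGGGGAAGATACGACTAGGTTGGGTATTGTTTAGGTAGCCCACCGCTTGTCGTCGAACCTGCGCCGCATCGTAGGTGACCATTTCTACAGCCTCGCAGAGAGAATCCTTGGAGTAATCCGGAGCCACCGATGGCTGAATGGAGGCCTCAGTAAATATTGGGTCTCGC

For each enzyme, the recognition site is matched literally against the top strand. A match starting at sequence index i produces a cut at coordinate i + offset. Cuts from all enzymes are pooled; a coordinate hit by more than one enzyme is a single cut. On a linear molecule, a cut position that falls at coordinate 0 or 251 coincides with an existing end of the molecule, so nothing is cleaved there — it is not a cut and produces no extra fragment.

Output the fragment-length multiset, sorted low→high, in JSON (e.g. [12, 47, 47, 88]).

[65,186]

Site scan:
  YnoV (GGTAGGTA, off=6): no sites
  BxoX (ACGCGACT, off=4): no sites
  KluII CTGTACT/7: at [58] ⇒ [65]
  ZebX (AAGTT, off=4): no sites
  IvoIV (ATCGCT, off=4): no sites

All cut coordinates (distinct, sorted): [65]

Fragment lengths:
  [0,65): 65 bp
  [65,251): 186 bp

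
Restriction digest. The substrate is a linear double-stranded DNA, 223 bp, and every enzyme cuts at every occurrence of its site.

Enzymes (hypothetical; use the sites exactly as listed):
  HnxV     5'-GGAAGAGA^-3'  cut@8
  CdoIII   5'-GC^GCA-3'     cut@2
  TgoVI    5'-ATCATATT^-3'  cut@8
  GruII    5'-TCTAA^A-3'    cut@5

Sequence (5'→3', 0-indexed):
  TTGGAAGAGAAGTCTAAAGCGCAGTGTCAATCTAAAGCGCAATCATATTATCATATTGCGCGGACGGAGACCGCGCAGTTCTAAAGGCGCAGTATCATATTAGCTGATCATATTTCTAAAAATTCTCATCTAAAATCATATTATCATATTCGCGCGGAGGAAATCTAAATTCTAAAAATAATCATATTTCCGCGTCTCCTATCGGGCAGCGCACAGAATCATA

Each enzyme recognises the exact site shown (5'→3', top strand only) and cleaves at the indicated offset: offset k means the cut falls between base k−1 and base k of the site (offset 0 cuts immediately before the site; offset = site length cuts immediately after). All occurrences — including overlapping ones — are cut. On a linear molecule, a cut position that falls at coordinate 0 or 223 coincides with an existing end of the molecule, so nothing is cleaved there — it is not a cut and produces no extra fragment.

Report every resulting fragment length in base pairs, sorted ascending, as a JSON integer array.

Scan for sites:
  HnxV GGAAGAGA/8: at [2] ⇒ [10]
  CdoIII GCGCA/2: at [18, 36, 72, 86, 208] ⇒ [20, 38, 74, 88, 210]
  TgoVI ATCATATT/8: at [41, 49, 93, 106, 134, 142, 180] ⇒ [49, 57, 101, 114, 142, 150, 188]
  GruII TCTAAA/5: at [12, 30, 79, 114, 128, 163, 170] ⇒ [17, 35, 84, 119, 133, 168, 175]

All cut coordinates (distinct, sorted): [10, 17, 20, 35, 38, 49, 57, 74, 84, 88, 101, 114, 119, 133, 142, 150, 168, 175, 188, 210]

Fragment lengths:
  [0,10): 10 bp
  [10,17): 7 bp
  [17,20): 3 bp
  [20,35): 15 bp
  [35,38): 3 bp
  [38,49): 11 bp
  [49,57): 8 bp
  [57,74): 17 bp
  [74,84): 10 bp
  [84,88): 4 bp
  [88,101): 13 bp
  [101,114): 13 bp
  [114,119): 5 bp
  [119,133): 14 bp
  [133,142): 9 bp
  [142,150): 8 bp
  [150,168): 18 bp
  [168,175): 7 bp
  [175,188): 13 bp
  [188,210): 22 bp
  [210,223): 13 bp

[3,3,4,5,7,7,8,8,9,10,10,11,13,13,13,13,14,15,17,18,22]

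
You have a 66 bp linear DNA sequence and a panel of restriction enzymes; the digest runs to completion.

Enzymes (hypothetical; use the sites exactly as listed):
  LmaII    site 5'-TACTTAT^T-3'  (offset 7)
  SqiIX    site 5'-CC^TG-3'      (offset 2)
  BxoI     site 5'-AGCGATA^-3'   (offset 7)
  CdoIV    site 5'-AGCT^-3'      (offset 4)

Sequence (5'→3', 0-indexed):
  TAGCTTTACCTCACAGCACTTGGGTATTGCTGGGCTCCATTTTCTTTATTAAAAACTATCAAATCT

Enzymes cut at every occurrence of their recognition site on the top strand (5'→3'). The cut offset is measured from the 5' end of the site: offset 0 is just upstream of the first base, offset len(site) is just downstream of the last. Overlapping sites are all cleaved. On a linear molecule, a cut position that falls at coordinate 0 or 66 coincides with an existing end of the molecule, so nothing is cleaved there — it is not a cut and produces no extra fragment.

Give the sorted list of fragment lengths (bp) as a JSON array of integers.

Site scan:
  LmaII (TACTTATT, off=7): no sites
  SqiIX (CCTG, off=2): no sites
  BxoI (AGCGATA, off=7): no sites
  CdoIV (AGCT, off=4): starts [1] → cuts [5]

All cut coordinates (distinct, sorted): [5]

Fragment lengths:
  [0,5): 5 bp
  [5,66): 61 bp

[5,61]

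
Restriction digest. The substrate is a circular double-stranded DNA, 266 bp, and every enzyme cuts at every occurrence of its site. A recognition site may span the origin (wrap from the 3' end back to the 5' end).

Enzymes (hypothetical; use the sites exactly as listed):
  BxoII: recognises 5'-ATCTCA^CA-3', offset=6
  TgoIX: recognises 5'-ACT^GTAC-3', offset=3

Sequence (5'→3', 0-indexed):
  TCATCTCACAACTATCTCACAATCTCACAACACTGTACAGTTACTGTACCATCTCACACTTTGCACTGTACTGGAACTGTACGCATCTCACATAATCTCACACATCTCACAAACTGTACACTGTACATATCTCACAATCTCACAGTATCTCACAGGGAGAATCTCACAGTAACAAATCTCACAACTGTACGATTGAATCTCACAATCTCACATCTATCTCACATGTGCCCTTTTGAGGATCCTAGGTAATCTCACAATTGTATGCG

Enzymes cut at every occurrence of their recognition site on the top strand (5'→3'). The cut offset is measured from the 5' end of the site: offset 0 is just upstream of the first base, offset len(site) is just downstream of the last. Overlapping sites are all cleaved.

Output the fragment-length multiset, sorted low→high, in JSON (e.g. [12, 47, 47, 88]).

[5,6,7,7,8,8,8,9,10,10,11,11,11,11,11,11,12,12,14,15,16,20,33]

Per-enzyme occurrences:
  BxoII (ATCTCACA, off=6): starts [2, 13, 21, 50, 84, 94, 103, 128, 136, 146, 160, 175, 196, 204, 215, 248] → cuts [8, 19, 27, 56, 90, 100, 109, 134, 142, 152, 166, 181, 202, 210, 221, 254]
  TgoIX (ACTGTAC, off=3): starts [31, 42, 64, 75, 112, 119, 183] → cuts [34, 45, 67, 78, 115, 122, 186]

All cut coordinates (distinct, sorted): [8, 19, 27, 34, 45, 56, 67, 78, 90, 100, 109, 115, 122, 134, 142, 152, 166, 181, 186, 202, 210, 221, 254]

Fragment lengths:
  8→19: 11 bp
  19→27: 8 bp
  27→34: 7 bp
  34→45: 11 bp
  45→56: 11 bp
  56→67: 11 bp
  67→78: 11 bp
  78→90: 12 bp
  90→100: 10 bp
  100→109: 9 bp
  109→115: 6 bp
  115→122: 7 bp
  122→134: 12 bp
  134→142: 8 bp
  142→152: 10 bp
  152→166: 14 bp
  166→181: 15 bp
  181→186: 5 bp
  186→202: 16 bp
  202→210: 8 bp
  210→221: 11 bp
  221→254: 33 bp
  254→8 (wrap): 266-254+8 = 20 bp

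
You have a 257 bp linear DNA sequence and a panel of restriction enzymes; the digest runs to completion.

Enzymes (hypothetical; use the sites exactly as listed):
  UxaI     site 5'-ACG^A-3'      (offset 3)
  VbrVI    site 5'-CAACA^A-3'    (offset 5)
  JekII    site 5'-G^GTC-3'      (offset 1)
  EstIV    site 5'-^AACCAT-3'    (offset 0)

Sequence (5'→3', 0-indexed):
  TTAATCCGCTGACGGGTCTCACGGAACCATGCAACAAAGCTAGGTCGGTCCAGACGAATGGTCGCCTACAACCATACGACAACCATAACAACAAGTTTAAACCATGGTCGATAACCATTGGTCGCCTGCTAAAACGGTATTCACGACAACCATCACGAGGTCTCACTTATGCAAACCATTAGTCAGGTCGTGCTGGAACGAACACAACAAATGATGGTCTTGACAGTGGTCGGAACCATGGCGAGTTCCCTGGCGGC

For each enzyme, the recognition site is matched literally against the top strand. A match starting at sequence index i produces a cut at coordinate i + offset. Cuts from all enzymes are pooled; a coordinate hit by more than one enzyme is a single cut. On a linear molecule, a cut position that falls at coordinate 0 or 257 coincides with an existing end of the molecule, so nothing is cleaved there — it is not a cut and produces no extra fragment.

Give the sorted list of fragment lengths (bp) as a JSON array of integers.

[2,2,2,4,4,5,6,6,7,7,7,8,9,9,9,9,9,10,12,12,13,13,14,14,15,24,25]

Per-enzyme occurrences:
  UxaI ACGA/3: at [53, 75, 142, 154, 197] ⇒ [56, 78, 145, 157, 200]
  VbrVI CAACAA/5: at [31, 88, 204] ⇒ [36, 93, 209]
  JekII GGTC/1: at [14, 42, 46, 59, 105, 119, 158, 185, 215, 227] ⇒ [15, 43, 47, 60, 106, 120, 159, 186, 216, 228]
  EstIV AACCAT/0: at [24, 69, 80, 99, 112, 147, 173, 233] ⇒ [24, 69, 80, 99, 112, 147, 173, 233]

All cut coordinates (distinct, sorted): [15, 24, 36, 43, 47, 56, 60, 69, 78, 80, 93, 99, 106, 112, 120, 145, 147, 157, 159, 173, 186, 200, 209, 216, 228, 233]

Fragments:
  [0,15): 15 bp
  [15,24): 9 bp
  [24,36): 12 bp
  [36,43): 7 bp
  [43,47): 4 bp
  [47,56): 9 bp
  [56,60): 4 bp
  [60,69): 9 bp
  [69,78): 9 bp
  [78,80): 2 bp
  [80,93): 13 bp
  [93,99): 6 bp
  [99,106): 7 bp
  [106,112): 6 bp
  [112,120): 8 bp
  [120,145): 25 bp
  [145,147): 2 bp
  [147,157): 10 bp
  [157,159): 2 bp
  [159,173): 14 bp
  [173,186): 13 bp
  [186,200): 14 bp
  [200,209): 9 bp
  [209,216): 7 bp
  [216,228): 12 bp
  [228,233): 5 bp
  [233,257): 24 bp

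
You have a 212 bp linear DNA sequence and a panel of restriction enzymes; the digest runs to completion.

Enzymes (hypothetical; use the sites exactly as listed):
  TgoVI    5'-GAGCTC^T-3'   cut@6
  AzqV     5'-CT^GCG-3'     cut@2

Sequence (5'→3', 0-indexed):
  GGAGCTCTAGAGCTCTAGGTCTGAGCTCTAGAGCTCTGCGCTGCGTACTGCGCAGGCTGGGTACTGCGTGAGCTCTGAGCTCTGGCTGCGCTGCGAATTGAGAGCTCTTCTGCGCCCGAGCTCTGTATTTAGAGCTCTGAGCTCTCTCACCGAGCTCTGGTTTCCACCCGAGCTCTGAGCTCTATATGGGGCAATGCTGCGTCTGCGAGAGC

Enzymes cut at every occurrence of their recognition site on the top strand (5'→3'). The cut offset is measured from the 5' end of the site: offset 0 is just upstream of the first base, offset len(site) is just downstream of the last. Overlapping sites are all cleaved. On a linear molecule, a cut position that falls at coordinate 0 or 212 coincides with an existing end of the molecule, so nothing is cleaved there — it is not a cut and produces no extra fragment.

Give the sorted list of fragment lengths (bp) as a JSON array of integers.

[1,4,5,5,5,6,7,7,7,7,7,8,8,8,10,12,13,13,14,15,16,16,18]

Site scan:
  TgoVI (GAGCTCT, off=6): starts [1, 9, 22, 30, 69, 76, 101, 117, 131, 138, 151, 169, 176] → cuts [7, 15, 28, 36, 75, 82, 107, 123, 137, 144, 157, 175, 182]
  AzqV (CTGCG, off=2): starts [35, 40, 47, 63, 85, 90, 109, 196, 202] → cuts [37, 42, 49, 65, 87, 92, 111, 198, 204]

All cut coordinates (distinct, sorted): [7, 15, 28, 36, 37, 42, 49, 65, 75, 82, 87, 92, 107, 111, 123, 137, 144, 157, 175, 182, 198, 204]

Fragments:
  [0,7): 7 bp
  [7,15): 8 bp
  [15,28): 13 bp
  [28,36): 8 bp
  [36,37): 1 bp
  [37,42): 5 bp
  [42,49): 7 bp
  [49,65): 16 bp
  [65,75): 10 bp
  [75,82): 7 bp
  [82,87): 5 bp
  [87,92): 5 bp
  [92,107): 15 bp
  [107,111): 4 bp
  [111,123): 12 bp
  [123,137): 14 bp
  [137,144): 7 bp
  [144,157): 13 bp
  [157,175): 18 bp
  [175,182): 7 bp
  [182,198): 16 bp
  [198,204): 6 bp
  [204,212): 8 bp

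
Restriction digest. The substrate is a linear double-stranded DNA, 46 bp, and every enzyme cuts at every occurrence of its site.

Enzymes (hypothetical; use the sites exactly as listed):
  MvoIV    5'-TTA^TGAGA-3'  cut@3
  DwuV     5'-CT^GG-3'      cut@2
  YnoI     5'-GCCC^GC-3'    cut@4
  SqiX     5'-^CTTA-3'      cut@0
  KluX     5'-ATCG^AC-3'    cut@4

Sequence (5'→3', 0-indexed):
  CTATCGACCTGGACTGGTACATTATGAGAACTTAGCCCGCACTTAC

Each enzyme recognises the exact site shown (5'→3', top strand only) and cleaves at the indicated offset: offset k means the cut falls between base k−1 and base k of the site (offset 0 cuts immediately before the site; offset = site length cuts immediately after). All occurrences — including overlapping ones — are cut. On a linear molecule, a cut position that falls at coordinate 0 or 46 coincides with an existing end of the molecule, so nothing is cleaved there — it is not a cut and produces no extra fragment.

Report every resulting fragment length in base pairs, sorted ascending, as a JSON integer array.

[3,4,5,5,6,6,8,9]

Per-enzyme occurrences:
  MvoIV (TTATGAGA, off=3): starts [21] → cuts [24]
  DwuV (CTGG, off=2): starts [8, 13] → cuts [10, 15]
  YnoI (GCCCGC, off=4): starts [34] → cuts [38]
  SqiX (CTTA, off=0): starts [30, 41] → cuts [30, 41]
  KluX (ATCGAC, off=4): starts [2] → cuts [6]

Pooled cuts: [6, 10, 15, 24, 30, 38, 41]

Fragments:
  [0,6): 6 bp
  [6,10): 4 bp
  [10,15): 5 bp
  [15,24): 9 bp
  [24,30): 6 bp
  [30,38): 8 bp
  [38,41): 3 bp
  [41,46): 5 bp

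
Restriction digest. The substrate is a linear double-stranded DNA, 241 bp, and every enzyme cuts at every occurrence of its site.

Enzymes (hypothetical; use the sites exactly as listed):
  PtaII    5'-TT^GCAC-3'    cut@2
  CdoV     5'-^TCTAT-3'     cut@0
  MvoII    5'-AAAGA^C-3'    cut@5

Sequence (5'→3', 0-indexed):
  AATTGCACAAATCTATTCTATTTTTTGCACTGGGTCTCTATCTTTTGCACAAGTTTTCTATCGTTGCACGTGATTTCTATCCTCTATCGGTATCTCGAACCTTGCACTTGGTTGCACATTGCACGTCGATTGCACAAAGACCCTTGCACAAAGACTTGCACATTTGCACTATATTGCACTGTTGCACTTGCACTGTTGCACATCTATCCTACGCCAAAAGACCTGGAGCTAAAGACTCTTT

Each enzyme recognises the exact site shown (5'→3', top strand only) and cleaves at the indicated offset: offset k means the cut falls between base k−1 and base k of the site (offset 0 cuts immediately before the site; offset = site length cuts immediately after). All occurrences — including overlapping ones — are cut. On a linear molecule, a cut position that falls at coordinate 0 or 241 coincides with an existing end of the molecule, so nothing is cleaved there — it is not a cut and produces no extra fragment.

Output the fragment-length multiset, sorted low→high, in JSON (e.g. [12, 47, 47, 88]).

[3,4,5,5,5,6,6,7,7,7,8,8,8,9,9,9,10,10,10,10,10,10,10,11,14,19,21]

Scan for sites:
  PtaII (TTGCAC, off=2): starts [2, 24, 44, 63, 101, 111, 118, 129, 143, 155, 163, 173, 181, 187, 195] → cuts [4, 26, 46, 65, 103, 113, 120, 131, 145, 157, 165, 175, 183, 189, 197]
  CdoV (TCTAT, off=0): starts [11, 16, 36, 56, 75, 82, 202] → cuts [11, 16, 36, 56, 75, 82, 202]
  MvoII (AAAGAC, off=5): starts [135, 149, 216, 230] → cuts [140, 154, 221, 235]

Pooled cuts: [4, 11, 16, 26, 36, 46, 56, 65, 75, 82, 103, 113, 120, 131, 140, 145, 154, 157, 165, 175, 183, 189, 197, 202, 221, 235]

Fragments:
  [0,4): 4 bp
  [4,11): 7 bp
  [11,16): 5 bp
  [16,26): 10 bp
  [26,36): 10 bp
  [36,46): 10 bp
  [46,56): 10 bp
  [56,65): 9 bp
  [65,75): 10 bp
  [75,82): 7 bp
  [82,103): 21 bp
  [103,113): 10 bp
  [113,120): 7 bp
  [120,131): 11 bp
  [131,140): 9 bp
  [140,145): 5 bp
  [145,154): 9 bp
  [154,157): 3 bp
  [157,165): 8 bp
  [165,175): 10 bp
  [175,183): 8 bp
  [183,189): 6 bp
  [189,197): 8 bp
  [197,202): 5 bp
  [202,221): 19 bp
  [221,235): 14 bp
  [235,241): 6 bp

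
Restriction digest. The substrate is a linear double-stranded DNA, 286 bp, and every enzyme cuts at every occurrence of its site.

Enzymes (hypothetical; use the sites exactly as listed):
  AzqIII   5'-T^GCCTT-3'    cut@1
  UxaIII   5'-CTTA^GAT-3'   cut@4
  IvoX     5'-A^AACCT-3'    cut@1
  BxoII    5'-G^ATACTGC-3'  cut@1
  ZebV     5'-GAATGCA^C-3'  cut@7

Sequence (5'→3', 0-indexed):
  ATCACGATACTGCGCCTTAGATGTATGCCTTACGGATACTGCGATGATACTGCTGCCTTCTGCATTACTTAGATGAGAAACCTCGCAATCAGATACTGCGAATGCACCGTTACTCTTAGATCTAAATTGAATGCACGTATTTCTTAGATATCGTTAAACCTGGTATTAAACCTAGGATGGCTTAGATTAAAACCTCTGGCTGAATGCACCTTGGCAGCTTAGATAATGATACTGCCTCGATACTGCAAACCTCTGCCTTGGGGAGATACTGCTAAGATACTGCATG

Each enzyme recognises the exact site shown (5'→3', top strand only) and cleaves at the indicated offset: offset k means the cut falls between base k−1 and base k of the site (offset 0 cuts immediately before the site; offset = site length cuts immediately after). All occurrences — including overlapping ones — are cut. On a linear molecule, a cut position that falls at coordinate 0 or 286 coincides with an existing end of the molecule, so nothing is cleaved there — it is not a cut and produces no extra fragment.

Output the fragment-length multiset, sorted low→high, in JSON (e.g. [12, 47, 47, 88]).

[6,6,7,7,7,7,8,8,9,10,10,11,11,11,11,11,12,12,13,13,14,14,16,17,17,18]

Scan for sites:
  AzqIII TGCCTT/1: at [25, 53, 253] ⇒ [26, 54, 254]
  UxaIII CTTAGAT/4: at [15, 67, 114, 142, 180, 217] ⇒ [19, 71, 118, 146, 184, 221]
  IvoX AAACCT/1: at [77, 155, 167, 189, 246] ⇒ [78, 156, 168, 190, 247]
  BxoII GATACTGC/1: at [5, 34, 45, 91, 227, 238, 264, 275] ⇒ [6, 35, 46, 92, 228, 239, 265, 276]
  ZebV GAATGCAC/7: at [99, 128, 201] ⇒ [106, 135, 208]

Pooled cuts: [6, 19, 26, 35, 46, 54, 71, 78, 92, 106, 118, 135, 146, 156, 168, 184, 190, 208, 221, 228, 239, 247, 254, 265, 276]

Fragment lengths:
  [0,6): 6 bp
  [6,19): 13 bp
  [19,26): 7 bp
  [26,35): 9 bp
  [35,46): 11 bp
  [46,54): 8 bp
  [54,71): 17 bp
  [71,78): 7 bp
  [78,92): 14 bp
  [92,106): 14 bp
  [106,118): 12 bp
  [118,135): 17 bp
  [135,146): 11 bp
  [146,156): 10 bp
  [156,168): 12 bp
  [168,184): 16 bp
  [184,190): 6 bp
  [190,208): 18 bp
  [208,221): 13 bp
  [221,228): 7 bp
  [228,239): 11 bp
  [239,247): 8 bp
  [247,254): 7 bp
  [254,265): 11 bp
  [265,276): 11 bp
  [276,286): 10 bp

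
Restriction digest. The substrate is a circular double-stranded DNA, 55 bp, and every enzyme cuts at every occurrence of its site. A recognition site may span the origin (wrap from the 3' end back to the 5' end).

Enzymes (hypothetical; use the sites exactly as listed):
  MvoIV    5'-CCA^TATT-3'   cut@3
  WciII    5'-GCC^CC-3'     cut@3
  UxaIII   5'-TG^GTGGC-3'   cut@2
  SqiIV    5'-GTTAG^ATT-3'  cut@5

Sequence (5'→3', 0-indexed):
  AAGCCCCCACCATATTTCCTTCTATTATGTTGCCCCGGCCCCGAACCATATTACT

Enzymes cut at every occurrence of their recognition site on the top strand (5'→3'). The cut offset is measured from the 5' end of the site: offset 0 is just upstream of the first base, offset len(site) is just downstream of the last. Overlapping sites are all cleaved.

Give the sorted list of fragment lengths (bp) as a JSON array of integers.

Site scan:
  MvoIV CCATATT/3: at [9, 45] ⇒ [12, 48]
  WciII GCCCC/3: at [2, 31, 37] ⇒ [5, 34, 40]
  UxaIII (TGGTGGC, off=2): no sites
  SqiIV (GTTAGATT, off=5): no sites

All cut coordinates (distinct, sorted): [5, 12, 34, 40, 48]

Fragment lengths:
  5→12: 7 bp
  12→34: 22 bp
  34→40: 6 bp
  40→48: 8 bp
  48→5 (wrap): 55-48+5 = 12 bp

[6,7,8,12,22]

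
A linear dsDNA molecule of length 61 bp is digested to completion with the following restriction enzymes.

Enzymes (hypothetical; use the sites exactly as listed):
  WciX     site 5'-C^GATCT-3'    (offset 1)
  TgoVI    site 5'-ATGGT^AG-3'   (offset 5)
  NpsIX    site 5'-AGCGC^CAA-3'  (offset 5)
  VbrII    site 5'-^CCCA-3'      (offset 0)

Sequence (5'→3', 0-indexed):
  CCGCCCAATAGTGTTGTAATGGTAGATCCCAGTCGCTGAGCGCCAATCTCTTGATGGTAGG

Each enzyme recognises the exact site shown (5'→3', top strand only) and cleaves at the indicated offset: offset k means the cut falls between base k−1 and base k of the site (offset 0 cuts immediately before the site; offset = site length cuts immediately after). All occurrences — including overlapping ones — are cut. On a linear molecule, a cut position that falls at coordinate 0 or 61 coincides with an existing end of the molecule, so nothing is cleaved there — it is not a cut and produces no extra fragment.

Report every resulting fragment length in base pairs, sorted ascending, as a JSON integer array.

[3,3,4,15,16,20]

Site scan:
  WciX (CGATCT, off=1): no sites
  TgoVI ATGGTAG/5: at [18, 53] ⇒ [23, 58]
  NpsIX AGCGCCAA/5: at [38] ⇒ [43]
  VbrII CCCA/0: at [3, 27] ⇒ [3, 27]

All cut coordinates (distinct, sorted): [3, 23, 27, 43, 58]

Fragments:
  [0,3): 3 bp
  [3,23): 20 bp
  [23,27): 4 bp
  [27,43): 16 bp
  [43,58): 15 bp
  [58,61): 3 bp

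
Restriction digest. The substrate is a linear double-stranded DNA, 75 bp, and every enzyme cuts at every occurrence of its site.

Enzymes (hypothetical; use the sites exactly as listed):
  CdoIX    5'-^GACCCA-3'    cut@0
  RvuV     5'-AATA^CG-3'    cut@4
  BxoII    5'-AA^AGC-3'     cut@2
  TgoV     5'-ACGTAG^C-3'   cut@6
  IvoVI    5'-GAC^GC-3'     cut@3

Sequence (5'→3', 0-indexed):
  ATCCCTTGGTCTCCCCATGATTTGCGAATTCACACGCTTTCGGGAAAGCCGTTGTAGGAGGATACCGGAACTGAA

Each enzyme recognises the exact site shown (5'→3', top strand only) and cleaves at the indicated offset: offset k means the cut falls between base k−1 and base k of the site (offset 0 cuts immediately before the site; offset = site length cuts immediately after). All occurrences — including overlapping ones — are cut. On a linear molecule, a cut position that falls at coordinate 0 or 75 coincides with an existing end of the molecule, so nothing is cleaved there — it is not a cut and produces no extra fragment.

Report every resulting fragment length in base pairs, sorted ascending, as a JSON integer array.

Per-enzyme occurrences:
  CdoIX (GACCCA, off=0): no sites
  RvuV (AATACG, off=4): no sites
  BxoII AAAGC/2: at [44] ⇒ [46]
  TgoV (ACGTAGC, off=6): no sites
  IvoVI (GACGC, off=3): no sites

Pooled cuts: [46]

Fragment lengths:
  [0,46): 46 bp
  [46,75): 29 bp

[29,46]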